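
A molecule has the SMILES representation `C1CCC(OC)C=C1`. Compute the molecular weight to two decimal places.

Atom tally by fragment:
  cyclohexene ring core → C:6 H:10
  (− 1 ring H displaced by substituents)
  + OCH3 → C:1 H:3 O:1
Element totals:
  C: 7
  H: 12
  O: 1
Molecular formula: C7H12O.
  M = 7(12.011) + 12(1.008) + 15.999
    = 84.077 + 12.096 + 15.999 = 112.172

112.17 g/mol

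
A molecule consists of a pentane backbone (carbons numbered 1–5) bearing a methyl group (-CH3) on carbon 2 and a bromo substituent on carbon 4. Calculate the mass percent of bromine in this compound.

Atom tally by fragment:
  CH3 → C:1 H:3
  CH(CH3) → C:2 H:4
  CH2 → C:1 H:2
  CH(Br) → C:1 H:1 Br:1
  CH3 → C:1 H:3
Element totals:
  C: 6
  H: 13
  Br: 1
Molecular formula: C6H13Br.
Molar mass = 165.074 g/mol.
Mass from Br: 1 × 79.904 = 79.904 g/mol.
%Br = 79.904 / 165.074 × 100 = 48.40%.

48.40%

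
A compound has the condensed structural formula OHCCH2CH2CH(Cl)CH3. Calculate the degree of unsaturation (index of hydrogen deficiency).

1

Atom tally by fragment:
  OHCCH2 → C:2 H:3 O:1
  CH2 → C:1 H:2
  CH(Cl) → C:1 H:1 Cl:1
  CH3 → C:1 H:3
Element totals:
  C: 5
  H: 9
  Cl: 1
  O: 1
Molecular formula: C5H9ClO.
DoU = (2C + 2 + N − H − X) / 2 = (2·5 + 2 + 0 − 9 − 1) / 2 = 1.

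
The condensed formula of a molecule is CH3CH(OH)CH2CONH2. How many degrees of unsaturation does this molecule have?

1

Atom tally by fragment:
  CH3 → C:1 H:3
  CH(OH) → C:1 H:2 O:1
  CH2CONH2 → C:2 H:4 O:1 N:1
Element totals:
  C: 4
  H: 9
  N: 1
  O: 2
Molecular formula: C4H9NO2.
DoU = (2C + 2 + N − H − X) / 2 = (2·4 + 2 + 1 − 9 − 0) / 2 = 1.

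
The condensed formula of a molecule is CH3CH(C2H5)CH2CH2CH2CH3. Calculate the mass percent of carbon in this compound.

Atom tally by fragment:
  CH3 → C:1 H:3
  CH(C2H5) → C:3 H:6
  CH2 → C:1 H:2
  CH2 → C:1 H:2
  CH2 → C:1 H:2
  CH3 → C:1 H:3
Element totals:
  C: 8
  H: 18
Molecular formula: C8H18.
Molar mass = 114.232 g/mol.
Mass from C: 8 × 12.011 = 96.088 g/mol.
%C = 96.088 / 114.232 × 100 = 84.12%.

84.12%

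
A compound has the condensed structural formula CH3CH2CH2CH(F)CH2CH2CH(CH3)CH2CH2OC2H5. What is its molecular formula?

C12H25FO

Atom tally by fragment:
  CH3 → C:1 H:3
  CH2 → C:1 H:2
  CH2 → C:1 H:2
  CH(F) → C:1 H:1 F:1
  CH2 → C:1 H:2
  CH2 → C:1 H:2
  CH(CH3) → C:2 H:4
  CH2 → C:1 H:2
  CH2OC2H5 → C:3 H:7 O:1
Element totals:
  C: 12
  H: 25
  F: 1
  O: 1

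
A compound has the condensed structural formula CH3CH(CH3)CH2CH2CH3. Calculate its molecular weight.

86.18 g/mol

Atom tally by fragment:
  CH3 → C:1 H:3
  CH(CH3) → C:2 H:4
  CH2 → C:1 H:2
  CH2 → C:1 H:2
  CH3 → C:1 H:3
Element totals:
  C: 6
  H: 14
Molecular formula: C6H14.
  M = 6(12.011) + 14(1.008)
    = 72.066 + 14.112 = 86.178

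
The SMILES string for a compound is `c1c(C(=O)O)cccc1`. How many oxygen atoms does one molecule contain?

2

Atom tally by fragment:
  benzene ring core → C:6 H:6
  (− 1 ring H displaced by substituents)
  + COOH → C:1 H:1 O:2
Element totals:
  C: 7
  H: 6
  O: 2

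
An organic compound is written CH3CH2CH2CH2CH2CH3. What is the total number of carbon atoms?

6

Atom tally by fragment:
  CH3 → C:1 H:3
  CH2 → C:1 H:2
  CH2 → C:1 H:2
  CH2 → C:1 H:2
  CH2 → C:1 H:2
  CH3 → C:1 H:3
Element totals:
  C: 6
  H: 14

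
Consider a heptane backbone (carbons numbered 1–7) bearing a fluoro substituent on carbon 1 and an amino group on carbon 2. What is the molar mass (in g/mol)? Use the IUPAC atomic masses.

Atom tally by fragment:
  FCH2 → C:1 H:2 F:1
  CH(NH2) → C:1 H:3 N:1
  CH2 → C:1 H:2
  CH2 → C:1 H:2
  CH2 → C:1 H:2
  CH2 → C:1 H:2
  CH3 → C:1 H:3
Element totals:
  C: 7
  H: 16
  F: 1
  N: 1
Molecular formula: C7H16FN.
  M = 7(12.011) + 16(1.008) + 18.998 + 14.007
    = 84.077 + 16.128 + 18.998 + 14.007 = 133.210

133.21 g/mol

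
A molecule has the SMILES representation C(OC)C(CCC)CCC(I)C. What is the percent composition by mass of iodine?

44.66%

Atom tally by fragment:
  CH3OCH2 → C:2 H:5 O:1
  CH(CH2CH2CH3) → C:4 H:8
  CH2 → C:1 H:2
  CH2 → C:1 H:2
  CH(I) → C:1 H:1 I:1
  CH3 → C:1 H:3
Element totals:
  C: 10
  H: 21
  I: 1
  O: 1
Molecular formula: C10H21IO.
Molar mass = 284.181 g/mol.
Mass from I: 1 × 126.904 = 126.904 g/mol.
%I = 126.904 / 284.181 × 100 = 44.66%.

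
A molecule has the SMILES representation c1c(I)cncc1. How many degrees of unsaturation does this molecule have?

Atom tally by fragment:
  pyridine ring core → C:5 H:5 N:1
  (− 1 ring H displaced by substituents)
  + I → I:1
Element totals:
  C: 5
  H: 4
  I: 1
  N: 1
Molecular formula: C5H4IN.
DoU = (2C + 2 + N − H − X) / 2 = (2·5 + 2 + 1 − 4 − 1) / 2 = 4.

4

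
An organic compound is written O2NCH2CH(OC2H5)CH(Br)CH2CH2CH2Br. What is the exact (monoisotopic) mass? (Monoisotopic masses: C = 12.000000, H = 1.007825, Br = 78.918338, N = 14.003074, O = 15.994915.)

330.9419

Atom tally by fragment:
  O2NCH2 → C:1 H:2 N:1 O:2
  CH(OC2H5) → C:3 H:6 O:1
  CH(Br) → C:1 H:1 Br:1
  CH2 → C:1 H:2
  CH2 → C:1 H:2
  CH2Br → C:1 H:2 Br:1
Element totals:
  C: 8
  H: 15
  Br: 2
  N: 1
  O: 3
Molecular formula: C8H15Br2NO3.
  M = 8(12.0) + 15(1.007825) + 2(78.918338) + 14.003074 + 3(15.994915)
    = 96.000000 + 15.117375 + 157.836676 + 14.003074 + 47.984745 = 330.941870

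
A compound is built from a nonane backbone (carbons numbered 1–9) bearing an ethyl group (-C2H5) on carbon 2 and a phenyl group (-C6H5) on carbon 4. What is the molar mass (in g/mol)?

Atom tally by fragment:
  CH3 → C:1 H:3
  CH(C2H5) → C:3 H:6
  CH2 → C:1 H:2
  CH(C6H5) → C:7 H:6
  CH2 → C:1 H:2
  CH2 → C:1 H:2
  CH2 → C:1 H:2
  CH2 → C:1 H:2
  CH3 → C:1 H:3
Element totals:
  C: 17
  H: 28
Molecular formula: C17H28.
  M = 17(12.011) + 28(1.008)
    = 204.187 + 28.224 = 232.411

232.41 g/mol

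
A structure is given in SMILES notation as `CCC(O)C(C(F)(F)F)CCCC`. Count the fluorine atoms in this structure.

Atom tally by fragment:
  CH3 → C:1 H:3
  CH2 → C:1 H:2
  CH(OH) → C:1 H:2 O:1
  CH(CF3) → C:2 H:1 F:3
  CH2 → C:1 H:2
  CH2 → C:1 H:2
  CH2 → C:1 H:2
  CH3 → C:1 H:3
Element totals:
  C: 9
  H: 17
  F: 3
  O: 1

3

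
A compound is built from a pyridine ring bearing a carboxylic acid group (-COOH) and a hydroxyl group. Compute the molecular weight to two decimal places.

139.11 g/mol

Atom tally by fragment:
  pyridine ring core → C:5 H:5 N:1
  (− 2 ring H displaced by substituents)
  + COOH → C:1 H:1 O:2
  + OH → O:1 H:1
Element totals:
  C: 6
  H: 5
  N: 1
  O: 3
Molecular formula: C6H5NO3.
  M = 6(12.011) + 5(1.008) + 14.007 + 3(15.999)
    = 72.066 + 5.040 + 14.007 + 47.997 = 139.110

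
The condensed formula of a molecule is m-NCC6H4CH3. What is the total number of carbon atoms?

8

Atom tally by fragment:
  benzene ring core → C:6 H:6
  (− 2 ring H displaced by substituents)
  + CN → C:1 N:1
  + CH3 → C:1 H:3
Element totals:
  C: 8
  H: 7
  N: 1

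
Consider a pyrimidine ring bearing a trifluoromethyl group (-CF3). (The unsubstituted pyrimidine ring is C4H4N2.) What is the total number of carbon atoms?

5

Atom tally by fragment:
  pyrimidine ring core → C:4 H:4 N:2
  (− 1 ring H displaced by substituents)
  + CF3 → C:1 F:3
Element totals:
  C: 5
  H: 3
  F: 3
  N: 2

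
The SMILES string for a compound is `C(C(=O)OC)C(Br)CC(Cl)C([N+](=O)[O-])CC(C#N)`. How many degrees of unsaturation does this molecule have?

4

Atom tally by fragment:
  CH3OOCCH2 → C:3 H:5 O:2
  CH(Br) → C:1 H:1 Br:1
  CH2 → C:1 H:2
  CH(Cl) → C:1 H:1 Cl:1
  CH(NO2) → C:1 H:1 N:1 O:2
  CH2 → C:1 H:2
  CH2CN → C:2 H:2 N:1
Element totals:
  C: 10
  H: 14
  Br: 1
  Cl: 1
  N: 2
  O: 4
Molecular formula: C10H14BrClN2O4.
DoU = (2C + 2 + N − H − X) / 2 = (2·10 + 2 + 2 − 14 − 2) / 2 = 4.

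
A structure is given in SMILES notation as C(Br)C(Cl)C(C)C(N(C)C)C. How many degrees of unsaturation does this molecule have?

Atom tally by fragment:
  BrCH2 → C:1 H:2 Br:1
  CH(Cl) → C:1 H:1 Cl:1
  CH(CH3) → C:2 H:4
  CH(N(CH3)2) → C:3 H:7 N:1
  CH3 → C:1 H:3
Element totals:
  C: 8
  H: 17
  Br: 1
  Cl: 1
  N: 1
Molecular formula: C8H17BrClN.
DoU = (2C + 2 + N − H − X) / 2 = (2·8 + 2 + 1 − 17 − 2) / 2 = 0.

0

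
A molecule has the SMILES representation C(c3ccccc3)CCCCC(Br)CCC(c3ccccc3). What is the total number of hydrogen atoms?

27

Atom tally by fragment:
  C6H5CH2 → C:7 H:7
  CH2 → C:1 H:2
  CH2 → C:1 H:2
  CH2 → C:1 H:2
  CH2 → C:1 H:2
  CH(Br) → C:1 H:1 Br:1
  CH2 → C:1 H:2
  CH2 → C:1 H:2
  CH2C6H5 → C:7 H:7
Element totals:
  C: 21
  H: 27
  Br: 1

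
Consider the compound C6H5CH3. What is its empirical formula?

C7H8

Element totals:
  C: 7
  H: 8
Molecular formula: C7H8.
gcd of subscripts (7, 8) = 1, so the empirical formula equals the molecular formula.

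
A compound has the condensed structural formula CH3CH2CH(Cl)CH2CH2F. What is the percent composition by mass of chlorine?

Atom tally by fragment:
  CH3 → C:1 H:3
  CH2 → C:1 H:2
  CH(Cl) → C:1 H:1 Cl:1
  CH2 → C:1 H:2
  CH2F → C:1 H:2 F:1
Element totals:
  C: 5
  H: 10
  Cl: 1
  F: 1
Molecular formula: C5H10ClF.
Molar mass = 124.583 g/mol.
Mass from Cl: 1 × 35.45 = 35.450 g/mol.
%Cl = 35.450 / 124.583 × 100 = 28.45%.

28.45%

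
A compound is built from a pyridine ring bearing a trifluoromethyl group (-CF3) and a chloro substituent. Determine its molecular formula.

Atom tally by fragment:
  pyridine ring core → C:5 H:5 N:1
  (− 2 ring H displaced by substituents)
  + CF3 → C:1 F:3
  + Cl → Cl:1
Element totals:
  C: 6
  H: 3
  Cl: 1
  F: 3
  N: 1

C6H3ClF3N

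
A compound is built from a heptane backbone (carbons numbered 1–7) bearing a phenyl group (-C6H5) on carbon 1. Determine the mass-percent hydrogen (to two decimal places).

Atom tally by fragment:
  C6H5CH2 → C:7 H:7
  CH2 → C:1 H:2
  CH2 → C:1 H:2
  CH2 → C:1 H:2
  CH2 → C:1 H:2
  CH2 → C:1 H:2
  CH3 → C:1 H:3
Element totals:
  C: 13
  H: 20
Molecular formula: C13H20.
Molar mass = 176.303 g/mol.
Mass from H: 20 × 1.008 = 20.160 g/mol.
%H = 20.160 / 176.303 × 100 = 11.43%.

11.43%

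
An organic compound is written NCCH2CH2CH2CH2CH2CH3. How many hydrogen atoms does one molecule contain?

13

Atom tally by fragment:
  NCCH2 → C:2 H:2 N:1
  CH2 → C:1 H:2
  CH2 → C:1 H:2
  CH2 → C:1 H:2
  CH2 → C:1 H:2
  CH3 → C:1 H:3
Element totals:
  C: 7
  H: 13
  N: 1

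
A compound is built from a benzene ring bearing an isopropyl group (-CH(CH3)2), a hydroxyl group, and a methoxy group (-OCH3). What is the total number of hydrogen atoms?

Atom tally by fragment:
  benzene ring core → C:6 H:6
  (− 3 ring H displaced by substituents)
  + CH(CH3)2 → C:3 H:7
  + OH → O:1 H:1
  + OCH3 → C:1 H:3 O:1
Element totals:
  C: 10
  H: 14
  O: 2

14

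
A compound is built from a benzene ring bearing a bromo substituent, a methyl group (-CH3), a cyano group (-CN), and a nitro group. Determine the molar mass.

241.04 g/mol

Atom tally by fragment:
  benzene ring core → C:6 H:6
  (− 4 ring H displaced by substituents)
  + Br → Br:1
  + CH3 → C:1 H:3
  + CN → C:1 N:1
  + NO2 → N:1 O:2
Element totals:
  C: 8
  H: 5
  Br: 1
  N: 2
  O: 2
Molecular formula: C8H5BrN2O2.
  M = 8(12.011) + 5(1.008) + 79.904 + 2(14.007) + 2(15.999)
    = 96.088 + 5.040 + 79.904 + 28.014 + 31.998 = 241.044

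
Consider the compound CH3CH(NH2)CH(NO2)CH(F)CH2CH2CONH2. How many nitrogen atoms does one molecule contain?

Atom tally by fragment:
  CH3 → C:1 H:3
  CH(NH2) → C:1 H:3 N:1
  CH(NO2) → C:1 H:1 N:1 O:2
  CH(F) → C:1 H:1 F:1
  CH2 → C:1 H:2
  CH2CONH2 → C:2 H:4 O:1 N:1
Element totals:
  C: 7
  H: 14
  F: 1
  N: 3
  O: 3

3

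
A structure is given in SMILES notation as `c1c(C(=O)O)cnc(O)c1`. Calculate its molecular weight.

139.11 g/mol

Atom tally by fragment:
  pyridine ring core → C:5 H:5 N:1
  (− 2 ring H displaced by substituents)
  + COOH → C:1 H:1 O:2
  + OH → O:1 H:1
Element totals:
  C: 6
  H: 5
  N: 1
  O: 3
Molecular formula: C6H5NO3.
  M = 6(12.011) + 5(1.008) + 14.007 + 3(15.999)
    = 72.066 + 5.040 + 14.007 + 47.997 = 139.110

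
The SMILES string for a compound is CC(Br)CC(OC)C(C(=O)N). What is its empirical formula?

C7H14BrNO2

Atom tally by fragment:
  CH3 → C:1 H:3
  CH(Br) → C:1 H:1 Br:1
  CH2 → C:1 H:2
  CH(OCH3) → C:2 H:4 O:1
  CH2CONH2 → C:2 H:4 O:1 N:1
Element totals:
  C: 7
  H: 14
  Br: 1
  N: 1
  O: 2
Molecular formula: C7H14BrNO2.
gcd of subscripts (1, 7, 14, 1, 2) = 1, so the empirical formula equals the molecular formula.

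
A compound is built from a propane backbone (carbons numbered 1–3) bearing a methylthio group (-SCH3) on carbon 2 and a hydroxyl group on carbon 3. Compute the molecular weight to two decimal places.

Atom tally by fragment:
  CH3 → C:1 H:3
  CH(SCH3) → C:2 H:4 S:1
  CH2OH → C:1 H:3 O:1
Element totals:
  C: 4
  H: 10
  O: 1
  S: 1
Molecular formula: C4H10OS.
  M = 4(12.011) + 10(1.008) + 15.999 + 32.06
    = 48.044 + 10.080 + 15.999 + 32.060 = 106.183

106.18 g/mol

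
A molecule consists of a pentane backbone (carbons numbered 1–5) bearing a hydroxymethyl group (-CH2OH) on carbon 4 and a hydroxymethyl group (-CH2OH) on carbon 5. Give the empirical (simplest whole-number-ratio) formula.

C7H16O2

Atom tally by fragment:
  CH3 → C:1 H:3
  CH2 → C:1 H:2
  CH2 → C:1 H:2
  CH(CH2OH) → C:2 H:4 O:1
  CH2CH2OH → C:2 H:5 O:1
Element totals:
  C: 7
  H: 16
  O: 2
Molecular formula: C7H16O2.
gcd of subscripts (7, 16, 2) = 1, so the empirical formula equals the molecular formula.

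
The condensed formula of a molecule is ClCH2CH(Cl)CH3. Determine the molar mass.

112.98 g/mol

Atom tally by fragment:
  ClCH2 → C:1 H:2 Cl:1
  CH(Cl) → C:1 H:1 Cl:1
  CH3 → C:1 H:3
Element totals:
  C: 3
  H: 6
  Cl: 2
Molecular formula: C3H6Cl2.
  M = 3(12.011) + 6(1.008) + 2(35.45)
    = 36.033 + 6.048 + 70.900 = 112.981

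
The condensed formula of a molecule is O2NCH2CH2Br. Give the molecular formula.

Atom tally by fragment:
  O2NCH2 → C:1 H:2 N:1 O:2
  CH2Br → C:1 H:2 Br:1
Element totals:
  C: 2
  H: 4
  Br: 1
  N: 1
  O: 2

C2H4BrNO2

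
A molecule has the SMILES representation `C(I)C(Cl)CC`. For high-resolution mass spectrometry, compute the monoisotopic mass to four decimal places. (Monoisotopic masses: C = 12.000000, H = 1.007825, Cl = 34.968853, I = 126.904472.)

217.9359

Atom tally by fragment:
  ICH2 → C:1 H:2 I:1
  CH(Cl) → C:1 H:1 Cl:1
  CH2 → C:1 H:2
  CH3 → C:1 H:3
Element totals:
  C: 4
  H: 8
  Cl: 1
  I: 1
Molecular formula: C4H8ClI.
  M = 4(12.0) + 8(1.007825) + 34.968853 + 126.904472
    = 48.000000 + 8.062600 + 34.968853 + 126.904472 = 217.935925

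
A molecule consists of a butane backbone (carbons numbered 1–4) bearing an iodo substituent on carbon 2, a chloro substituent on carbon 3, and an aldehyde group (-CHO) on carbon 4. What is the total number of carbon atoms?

Atom tally by fragment:
  CH3 → C:1 H:3
  CH(I) → C:1 H:1 I:1
  CH(Cl) → C:1 H:1 Cl:1
  CH2CHO → C:2 H:3 O:1
Element totals:
  C: 5
  H: 8
  Cl: 1
  I: 1
  O: 1

5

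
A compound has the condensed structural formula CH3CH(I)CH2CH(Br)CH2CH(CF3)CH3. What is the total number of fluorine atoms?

Atom tally by fragment:
  CH3 → C:1 H:3
  CH(I) → C:1 H:1 I:1
  CH2 → C:1 H:2
  CH(Br) → C:1 H:1 Br:1
  CH2 → C:1 H:2
  CH(CF3) → C:2 H:1 F:3
  CH3 → C:1 H:3
Element totals:
  C: 8
  H: 13
  Br: 1
  F: 3
  I: 1

3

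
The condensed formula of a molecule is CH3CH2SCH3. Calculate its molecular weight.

Element totals:
  C: 3
  H: 8
  S: 1
Molecular formula: C3H8S.
  M = 3(12.011) + 8(1.008) + 32.06
    = 36.033 + 8.064 + 32.060 = 76.157

76.16 g/mol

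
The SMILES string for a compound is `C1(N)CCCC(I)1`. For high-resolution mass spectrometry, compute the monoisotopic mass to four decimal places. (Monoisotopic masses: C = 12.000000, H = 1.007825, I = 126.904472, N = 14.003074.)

Atom tally by fragment:
  cyclopentane ring core → C:5 H:10
  (− 2 ring H displaced by substituents)
  + NH2 → N:1 H:2
  + I → I:1
Element totals:
  C: 5
  H: 10
  I: 1
  N: 1
Molecular formula: C5H10IN.
  M = 5(12.0) + 10(1.007825) + 126.904472 + 14.003074
    = 60.000000 + 10.078250 + 126.904472 + 14.003074 = 210.985796

210.9858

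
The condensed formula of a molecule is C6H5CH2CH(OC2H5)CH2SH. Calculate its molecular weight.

Atom tally by fragment:
  C6H5CH2 → C:7 H:7
  CH(OC2H5) → C:3 H:6 O:1
  CH2SH → C:1 H:3 S:1
Element totals:
  C: 11
  H: 16
  O: 1
  S: 1
Molecular formula: C11H16OS.
  M = 11(12.011) + 16(1.008) + 15.999 + 32.06
    = 132.121 + 16.128 + 15.999 + 32.060 = 196.308

196.31 g/mol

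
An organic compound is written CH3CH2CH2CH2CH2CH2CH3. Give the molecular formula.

C7H16

Atom tally by fragment:
  CH3 → C:1 H:3
  CH2 → C:1 H:2
  CH2 → C:1 H:2
  CH2 → C:1 H:2
  CH2 → C:1 H:2
  CH2 → C:1 H:2
  CH3 → C:1 H:3
Element totals:
  C: 7
  H: 16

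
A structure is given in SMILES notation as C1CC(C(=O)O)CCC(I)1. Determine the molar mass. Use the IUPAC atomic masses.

Atom tally by fragment:
  cyclohexane ring core → C:6 H:12
  (− 2 ring H displaced by substituents)
  + COOH → C:1 H:1 O:2
  + I → I:1
Element totals:
  C: 7
  H: 11
  I: 1
  O: 2
Molecular formula: C7H11IO2.
  M = 7(12.011) + 11(1.008) + 126.904 + 2(15.999)
    = 84.077 + 11.088 + 126.904 + 31.998 = 254.067

254.07 g/mol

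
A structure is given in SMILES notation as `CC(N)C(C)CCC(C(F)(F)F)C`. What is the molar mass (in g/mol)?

Atom tally by fragment:
  CH3 → C:1 H:3
  CH(NH2) → C:1 H:3 N:1
  CH(CH3) → C:2 H:4
  CH2 → C:1 H:2
  CH2 → C:1 H:2
  CH(CF3) → C:2 H:1 F:3
  CH3 → C:1 H:3
Element totals:
  C: 9
  H: 18
  F: 3
  N: 1
Molecular formula: C9H18F3N.
  M = 9(12.011) + 18(1.008) + 3(18.998) + 14.007
    = 108.099 + 18.144 + 56.994 + 14.007 = 197.244

197.24 g/mol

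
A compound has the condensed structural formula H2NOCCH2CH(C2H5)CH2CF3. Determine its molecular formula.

C7H12F3NO

Element totals:
  C: 7
  H: 12
  F: 3
  N: 1
  O: 1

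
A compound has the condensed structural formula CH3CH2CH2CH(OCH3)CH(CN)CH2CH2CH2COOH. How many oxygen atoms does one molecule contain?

3

Element totals:
  C: 11
  H: 19
  N: 1
  O: 3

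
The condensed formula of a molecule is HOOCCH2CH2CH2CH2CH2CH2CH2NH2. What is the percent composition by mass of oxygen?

20.10%

Element totals:
  C: 8
  H: 17
  N: 1
  O: 2
Molecular formula: C8H17NO2.
Molar mass = 159.229 g/mol.
Mass from O: 2 × 15.999 = 31.998 g/mol.
%O = 31.998 / 159.229 × 100 = 20.10%.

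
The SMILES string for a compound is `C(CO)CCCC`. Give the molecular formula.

Atom tally by fragment:
  HOCH2CH2 → C:2 H:5 O:1
  CH2 → C:1 H:2
  CH2 → C:1 H:2
  CH2 → C:1 H:2
  CH3 → C:1 H:3
Element totals:
  C: 6
  H: 14
  O: 1

C6H14O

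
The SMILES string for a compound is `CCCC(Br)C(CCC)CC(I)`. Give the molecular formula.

C10H20BrI

Atom tally by fragment:
  CH3 → C:1 H:3
  CH2 → C:1 H:2
  CH2 → C:1 H:2
  CH(Br) → C:1 H:1 Br:1
  CH(CH2CH2CH3) → C:4 H:8
  CH2 → C:1 H:2
  CH2I → C:1 H:2 I:1
Element totals:
  C: 10
  H: 20
  Br: 1
  I: 1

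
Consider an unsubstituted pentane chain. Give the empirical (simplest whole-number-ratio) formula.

Atom tally by fragment:
  CH3 → C:1 H:3
  CH2 → C:1 H:2
  CH2 → C:1 H:2
  CH2 → C:1 H:2
  CH3 → C:1 H:3
Element totals:
  C: 5
  H: 12
Molecular formula: C5H12.
gcd of subscripts (5, 12) = 1, so the empirical formula equals the molecular formula.

C5H12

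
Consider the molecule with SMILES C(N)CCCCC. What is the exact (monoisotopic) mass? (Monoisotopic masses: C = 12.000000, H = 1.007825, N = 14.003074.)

Atom tally by fragment:
  H2NCH2 → C:1 H:4 N:1
  CH2 → C:1 H:2
  CH2 → C:1 H:2
  CH2 → C:1 H:2
  CH2 → C:1 H:2
  CH3 → C:1 H:3
Element totals:
  C: 6
  H: 15
  N: 1
Molecular formula: C6H15N.
  M = 6(12.0) + 15(1.007825) + 14.003074
    = 72.000000 + 15.117375 + 14.003074 = 101.120449

101.1204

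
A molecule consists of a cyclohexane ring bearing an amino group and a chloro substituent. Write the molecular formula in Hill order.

Atom tally by fragment:
  cyclohexane ring core → C:6 H:12
  (− 2 ring H displaced by substituents)
  + NH2 → N:1 H:2
  + Cl → Cl:1
Element totals:
  C: 6
  H: 12
  Cl: 1
  N: 1

C6H12ClN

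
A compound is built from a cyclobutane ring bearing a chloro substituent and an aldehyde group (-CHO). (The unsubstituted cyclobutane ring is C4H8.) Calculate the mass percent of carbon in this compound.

Atom tally by fragment:
  cyclobutane ring core → C:4 H:8
  (− 2 ring H displaced by substituents)
  + Cl → Cl:1
  + CHO → C:1 H:1 O:1
Element totals:
  C: 5
  H: 7
  Cl: 1
  O: 1
Molecular formula: C5H7ClO.
Molar mass = 118.560 g/mol.
Mass from C: 5 × 12.011 = 60.055 g/mol.
%C = 60.055 / 118.560 × 100 = 50.65%.

50.65%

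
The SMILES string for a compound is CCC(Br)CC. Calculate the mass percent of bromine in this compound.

52.90%

Atom tally by fragment:
  CH3 → C:1 H:3
  CH2 → C:1 H:2
  CH(Br) → C:1 H:1 Br:1
  CH2 → C:1 H:2
  CH3 → C:1 H:3
Element totals:
  C: 5
  H: 11
  Br: 1
Molecular formula: C5H11Br.
Molar mass = 151.047 g/mol.
Mass from Br: 1 × 79.904 = 79.904 g/mol.
%Br = 79.904 / 151.047 × 100 = 52.90%.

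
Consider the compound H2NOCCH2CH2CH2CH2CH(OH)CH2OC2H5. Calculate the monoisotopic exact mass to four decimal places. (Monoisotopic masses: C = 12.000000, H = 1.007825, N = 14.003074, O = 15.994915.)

Atom tally by fragment:
  H2NOCCH2 → C:2 H:4 O:1 N:1
  CH2 → C:1 H:2
  CH2 → C:1 H:2
  CH2 → C:1 H:2
  CH(OH) → C:1 H:2 O:1
  CH2OC2H5 → C:3 H:7 O:1
Element totals:
  C: 9
  H: 19
  N: 1
  O: 3
Molecular formula: C9H19NO3.
  M = 9(12.0) + 19(1.007825) + 14.003074 + 3(15.994915)
    = 108.000000 + 19.148675 + 14.003074 + 47.984745 = 189.136494

189.1365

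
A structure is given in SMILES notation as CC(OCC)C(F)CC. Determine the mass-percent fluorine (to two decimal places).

14.16%

Atom tally by fragment:
  CH3 → C:1 H:3
  CH(OC2H5) → C:3 H:6 O:1
  CH(F) → C:1 H:1 F:1
  CH2 → C:1 H:2
  CH3 → C:1 H:3
Element totals:
  C: 7
  H: 15
  F: 1
  O: 1
Molecular formula: C7H15FO.
Molar mass = 134.194 g/mol.
Mass from F: 1 × 18.998 = 18.998 g/mol.
%F = 18.998 / 134.194 × 100 = 14.16%.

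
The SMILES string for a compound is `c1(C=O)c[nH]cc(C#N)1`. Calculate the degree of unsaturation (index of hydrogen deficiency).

Atom tally by fragment:
  pyrrole ring core → C:4 H:5 N:1
  (− 2 ring H displaced by substituents)
  + CHO → C:1 H:1 O:1
  + CN → C:1 N:1
Element totals:
  C: 6
  H: 4
  N: 2
  O: 1
Molecular formula: C6H4N2O.
DoU = (2C + 2 + N − H − X) / 2 = (2·6 + 2 + 2 − 4 − 0) / 2 = 6.

6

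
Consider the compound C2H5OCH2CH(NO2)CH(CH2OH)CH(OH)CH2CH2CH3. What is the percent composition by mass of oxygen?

Element totals:
  C: 10
  H: 21
  N: 1
  O: 5
Molecular formula: C10H21NO5.
Molar mass = 235.280 g/mol.
Mass from O: 5 × 15.999 = 79.995 g/mol.
%O = 79.995 / 235.280 × 100 = 34.00%.

34.00%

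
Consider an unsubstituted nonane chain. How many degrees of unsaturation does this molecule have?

0

Atom tally by fragment:
  CH3 → C:1 H:3
  CH2 → C:1 H:2
  CH2 → C:1 H:2
  CH2 → C:1 H:2
  CH2 → C:1 H:2
  CH2 → C:1 H:2
  CH2 → C:1 H:2
  CH2 → C:1 H:2
  CH3 → C:1 H:3
Element totals:
  C: 9
  H: 20
Molecular formula: C9H20.
DoU = (2C + 2 + N − H − X) / 2 = (2·9 + 2 + 0 − 20 − 0) / 2 = 0.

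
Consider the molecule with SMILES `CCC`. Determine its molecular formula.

Atom tally by fragment:
  CH3 → C:1 H:3
  CH2 → C:1 H:2
  CH3 → C:1 H:3
Element totals:
  C: 3
  H: 8

C3H8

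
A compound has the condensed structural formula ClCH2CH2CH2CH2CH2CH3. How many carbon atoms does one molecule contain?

6

Atom tally by fragment:
  ClCH2 → C:1 H:2 Cl:1
  CH2 → C:1 H:2
  CH2 → C:1 H:2
  CH2 → C:1 H:2
  CH2 → C:1 H:2
  CH3 → C:1 H:3
Element totals:
  C: 6
  H: 13
  Cl: 1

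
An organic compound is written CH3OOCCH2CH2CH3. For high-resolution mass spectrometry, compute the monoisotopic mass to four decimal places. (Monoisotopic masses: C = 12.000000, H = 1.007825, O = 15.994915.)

Atom tally by fragment:
  CH3OOCCH2 → C:3 H:5 O:2
  CH2 → C:1 H:2
  CH3 → C:1 H:3
Element totals:
  C: 5
  H: 10
  O: 2
Molecular formula: C5H10O2.
  M = 5(12.0) + 10(1.007825) + 2(15.994915)
    = 60.000000 + 10.078250 + 31.989830 = 102.068080

102.0681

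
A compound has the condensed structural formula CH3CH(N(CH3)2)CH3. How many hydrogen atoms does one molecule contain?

Element totals:
  C: 5
  H: 13
  N: 1

13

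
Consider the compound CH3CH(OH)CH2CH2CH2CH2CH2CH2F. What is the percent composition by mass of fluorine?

12.82%

Atom tally by fragment:
  CH3 → C:1 H:3
  CH(OH) → C:1 H:2 O:1
  CH2 → C:1 H:2
  CH2 → C:1 H:2
  CH2 → C:1 H:2
  CH2 → C:1 H:2
  CH2 → C:1 H:2
  CH2F → C:1 H:2 F:1
Element totals:
  C: 8
  H: 17
  F: 1
  O: 1
Molecular formula: C8H17FO.
Molar mass = 148.221 g/mol.
Mass from F: 1 × 18.998 = 18.998 g/mol.
%F = 18.998 / 148.221 × 100 = 12.82%.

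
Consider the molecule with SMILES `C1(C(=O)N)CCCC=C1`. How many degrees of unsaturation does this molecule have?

3

Atom tally by fragment:
  cyclohexene ring core → C:6 H:10
  (− 1 ring H displaced by substituents)
  + CONH2 → C:1 H:2 O:1 N:1
Element totals:
  C: 7
  H: 11
  N: 1
  O: 1
Molecular formula: C7H11NO.
DoU = (2C + 2 + N − H − X) / 2 = (2·7 + 2 + 1 − 11 − 0) / 2 = 3.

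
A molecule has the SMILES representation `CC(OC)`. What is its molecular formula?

Atom tally by fragment:
  CH3 → C:1 H:3
  CH2OCH3 → C:2 H:5 O:1
Element totals:
  C: 3
  H: 8
  O: 1

C3H8O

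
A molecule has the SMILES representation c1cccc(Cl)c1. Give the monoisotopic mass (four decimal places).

112.0080

Atom tally by fragment:
  benzene ring core → C:6 H:6
  (− 1 ring H displaced by substituents)
  + Cl → Cl:1
Element totals:
  C: 6
  H: 5
  Cl: 1
Molecular formula: C6H5Cl.
  M = 6(12.0) + 5(1.007825) + 34.968853
    = 72.000000 + 5.039125 + 34.968853 = 112.007978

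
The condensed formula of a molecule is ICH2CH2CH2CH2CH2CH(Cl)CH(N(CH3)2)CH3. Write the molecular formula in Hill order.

Atom tally by fragment:
  ICH2 → C:1 H:2 I:1
  CH2 → C:1 H:2
  CH2 → C:1 H:2
  CH2 → C:1 H:2
  CH2 → C:1 H:2
  CH(Cl) → C:1 H:1 Cl:1
  CH(N(CH3)2) → C:3 H:7 N:1
  CH3 → C:1 H:3
Element totals:
  C: 10
  H: 21
  Cl: 1
  I: 1
  N: 1

C10H21ClIN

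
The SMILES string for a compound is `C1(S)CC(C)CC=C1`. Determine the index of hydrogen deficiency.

2

Atom tally by fragment:
  cyclohexene ring core → C:6 H:10
  (− 2 ring H displaced by substituents)
  + SH → S:1 H:1
  + CH3 → C:1 H:3
Element totals:
  C: 7
  H: 12
  S: 1
Molecular formula: C7H12S.
DoU = (2C + 2 + N − H − X) / 2 = (2·7 + 2 + 0 − 12 − 0) / 2 = 2.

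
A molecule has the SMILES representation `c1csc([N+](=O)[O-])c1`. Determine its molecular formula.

Atom tally by fragment:
  thiophene ring core → C:4 H:4 S:1
  (− 1 ring H displaced by substituents)
  + NO2 → N:1 O:2
Element totals:
  C: 4
  H: 3
  N: 1
  O: 2
  S: 1

C4H3NO2S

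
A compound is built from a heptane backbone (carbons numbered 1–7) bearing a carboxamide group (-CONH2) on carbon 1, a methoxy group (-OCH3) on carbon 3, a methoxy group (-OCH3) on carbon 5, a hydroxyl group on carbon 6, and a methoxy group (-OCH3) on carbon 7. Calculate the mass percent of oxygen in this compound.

Atom tally by fragment:
  H2NOCCH2 → C:2 H:4 O:1 N:1
  CH2 → C:1 H:2
  CH(OCH3) → C:2 H:4 O:1
  CH2 → C:1 H:2
  CH(OCH3) → C:2 H:4 O:1
  CH(OH) → C:1 H:2 O:1
  CH2OCH3 → C:2 H:5 O:1
Element totals:
  C: 11
  H: 23
  N: 1
  O: 5
Molecular formula: C11H23NO5.
Molar mass = 249.307 g/mol.
Mass from O: 5 × 15.999 = 79.995 g/mol.
%O = 79.995 / 249.307 × 100 = 32.09%.

32.09%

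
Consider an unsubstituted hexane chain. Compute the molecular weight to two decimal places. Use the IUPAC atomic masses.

86.18 g/mol

Atom tally by fragment:
  CH3 → C:1 H:3
  CH2 → C:1 H:2
  CH2 → C:1 H:2
  CH2 → C:1 H:2
  CH2 → C:1 H:2
  CH3 → C:1 H:3
Element totals:
  C: 6
  H: 14
Molecular formula: C6H14.
  M = 6(12.011) + 14(1.008)
    = 72.066 + 14.112 = 86.178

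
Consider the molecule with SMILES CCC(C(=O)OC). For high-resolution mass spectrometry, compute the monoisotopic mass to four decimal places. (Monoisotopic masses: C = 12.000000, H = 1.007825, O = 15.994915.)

102.0681

Atom tally by fragment:
  CH3 → C:1 H:3
  CH2 → C:1 H:2
  CH2COOCH3 → C:3 H:5 O:2
Element totals:
  C: 5
  H: 10
  O: 2
Molecular formula: C5H10O2.
  M = 5(12.0) + 10(1.007825) + 2(15.994915)
    = 60.000000 + 10.078250 + 31.989830 = 102.068080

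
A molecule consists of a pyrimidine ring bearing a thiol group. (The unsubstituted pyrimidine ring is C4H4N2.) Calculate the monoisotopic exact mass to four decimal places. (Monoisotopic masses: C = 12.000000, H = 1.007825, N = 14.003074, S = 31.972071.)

112.0095

Atom tally by fragment:
  pyrimidine ring core → C:4 H:4 N:2
  (− 1 ring H displaced by substituents)
  + SH → S:1 H:1
Element totals:
  C: 4
  H: 4
  N: 2
  S: 1
Molecular formula: C4H4N2S.
  M = 4(12.0) + 4(1.007825) + 2(14.003074) + 31.972071
    = 48.000000 + 4.031300 + 28.006148 + 31.972071 = 112.009519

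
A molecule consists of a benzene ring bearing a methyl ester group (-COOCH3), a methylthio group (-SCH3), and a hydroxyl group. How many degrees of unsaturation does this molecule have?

Atom tally by fragment:
  benzene ring core → C:6 H:6
  (− 3 ring H displaced by substituents)
  + COOCH3 → C:2 H:3 O:2
  + SCH3 → C:1 H:3 S:1
  + OH → O:1 H:1
Element totals:
  C: 9
  H: 10
  O: 3
  S: 1
Molecular formula: C9H10O3S.
DoU = (2C + 2 + N − H − X) / 2 = (2·9 + 2 + 0 − 10 − 0) / 2 = 5.

5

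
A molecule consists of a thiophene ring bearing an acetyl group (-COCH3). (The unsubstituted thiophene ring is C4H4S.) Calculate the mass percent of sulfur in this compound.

25.41%

Atom tally by fragment:
  thiophene ring core → C:4 H:4 S:1
  (− 1 ring H displaced by substituents)
  + COCH3 → C:2 H:3 O:1
Element totals:
  C: 6
  H: 6
  O: 1
  S: 1
Molecular formula: C6H6OS.
Molar mass = 126.173 g/mol.
Mass from S: 1 × 32.06 = 32.060 g/mol.
%S = 32.060 / 126.173 × 100 = 25.41%.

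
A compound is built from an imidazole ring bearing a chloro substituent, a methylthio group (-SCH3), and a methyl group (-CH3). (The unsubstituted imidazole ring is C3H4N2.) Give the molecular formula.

Atom tally by fragment:
  imidazole ring core → C:3 H:4 N:2
  (− 3 ring H displaced by substituents)
  + Cl → Cl:1
  + SCH3 → C:1 H:3 S:1
  + CH3 → C:1 H:3
Element totals:
  C: 5
  H: 7
  Cl: 1
  N: 2
  S: 1

C5H7ClN2S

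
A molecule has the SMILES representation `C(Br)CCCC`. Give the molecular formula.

C5H11Br

Atom tally by fragment:
  BrCH2 → C:1 H:2 Br:1
  CH2 → C:1 H:2
  CH2 → C:1 H:2
  CH2 → C:1 H:2
  CH3 → C:1 H:3
Element totals:
  C: 5
  H: 11
  Br: 1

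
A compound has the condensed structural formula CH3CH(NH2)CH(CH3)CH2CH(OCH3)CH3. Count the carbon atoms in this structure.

Element totals:
  C: 8
  H: 19
  N: 1
  O: 1

8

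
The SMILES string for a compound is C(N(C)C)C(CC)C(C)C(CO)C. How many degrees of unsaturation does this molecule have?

Atom tally by fragment:
  (CH3)2NCH2 → C:3 H:8 N:1
  CH(C2H5) → C:3 H:6
  CH(CH3) → C:2 H:4
  CH(CH2OH) → C:2 H:4 O:1
  CH3 → C:1 H:3
Element totals:
  C: 11
  H: 25
  N: 1
  O: 1
Molecular formula: C11H25NO.
DoU = (2C + 2 + N − H − X) / 2 = (2·11 + 2 + 1 − 25 − 0) / 2 = 0.

0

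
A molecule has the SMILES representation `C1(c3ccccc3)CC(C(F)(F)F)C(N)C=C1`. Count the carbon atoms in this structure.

Atom tally by fragment:
  cyclohexene ring core → C:6 H:10
  (− 3 ring H displaced by substituents)
  + C6H5 → C:6 H:5
  + CF3 → C:1 F:3
  + NH2 → N:1 H:2
Element totals:
  C: 13
  H: 14
  F: 3
  N: 1

13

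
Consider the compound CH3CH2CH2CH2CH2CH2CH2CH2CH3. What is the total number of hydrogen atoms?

Atom tally by fragment:
  CH3 → C:1 H:3
  CH2 → C:1 H:2
  CH2 → C:1 H:2
  CH2 → C:1 H:2
  CH2 → C:1 H:2
  CH2 → C:1 H:2
  CH2 → C:1 H:2
  CH2 → C:1 H:2
  CH3 → C:1 H:3
Element totals:
  C: 9
  H: 20

20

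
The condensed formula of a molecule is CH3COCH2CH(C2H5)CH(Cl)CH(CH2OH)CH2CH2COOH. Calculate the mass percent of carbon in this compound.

Atom tally by fragment:
  CH3COCH2 → C:3 H:5 O:1
  CH(C2H5) → C:3 H:6
  CH(Cl) → C:1 H:1 Cl:1
  CH(CH2OH) → C:2 H:4 O:1
  CH2 → C:1 H:2
  CH2COOH → C:2 H:3 O:2
Element totals:
  C: 12
  H: 21
  Cl: 1
  O: 4
Molecular formula: C12H21ClO4.
Molar mass = 264.746 g/mol.
Mass from C: 12 × 12.011 = 144.132 g/mol.
%C = 144.132 / 264.746 × 100 = 54.44%.

54.44%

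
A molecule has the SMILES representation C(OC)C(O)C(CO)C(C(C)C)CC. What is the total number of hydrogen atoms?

24

Atom tally by fragment:
  CH3OCH2 → C:2 H:5 O:1
  CH(OH) → C:1 H:2 O:1
  CH(CH2OH) → C:2 H:4 O:1
  CH(CH(CH3)2) → C:4 H:8
  CH2 → C:1 H:2
  CH3 → C:1 H:3
Element totals:
  C: 11
  H: 24
  O: 3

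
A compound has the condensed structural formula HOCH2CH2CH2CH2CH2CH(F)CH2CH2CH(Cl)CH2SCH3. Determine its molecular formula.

C11H22ClFOS

Atom tally by fragment:
  HOCH2CH2 → C:2 H:5 O:1
  CH2 → C:1 H:2
  CH2 → C:1 H:2
  CH2 → C:1 H:2
  CH(F) → C:1 H:1 F:1
  CH2 → C:1 H:2
  CH2 → C:1 H:2
  CH(Cl) → C:1 H:1 Cl:1
  CH2SCH3 → C:2 H:5 S:1
Element totals:
  C: 11
  H: 22
  Cl: 1
  F: 1
  O: 1
  S: 1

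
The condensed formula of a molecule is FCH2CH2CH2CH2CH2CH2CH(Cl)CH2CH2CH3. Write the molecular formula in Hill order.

Element totals:
  C: 10
  H: 20
  Cl: 1
  F: 1

C10H20ClF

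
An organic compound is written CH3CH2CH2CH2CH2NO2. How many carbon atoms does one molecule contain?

Element totals:
  C: 5
  H: 11
  N: 1
  O: 2

5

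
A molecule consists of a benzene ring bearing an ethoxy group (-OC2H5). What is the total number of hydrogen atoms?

Atom tally by fragment:
  benzene ring core → C:6 H:6
  (− 1 ring H displaced by substituents)
  + OC2H5 → C:2 H:5 O:1
Element totals:
  C: 8
  H: 10
  O: 1

10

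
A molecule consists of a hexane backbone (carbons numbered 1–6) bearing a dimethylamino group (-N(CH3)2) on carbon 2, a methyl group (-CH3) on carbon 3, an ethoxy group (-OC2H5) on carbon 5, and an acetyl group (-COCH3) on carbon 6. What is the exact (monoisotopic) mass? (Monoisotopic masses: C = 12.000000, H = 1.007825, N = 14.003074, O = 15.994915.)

Atom tally by fragment:
  CH3 → C:1 H:3
  CH(N(CH3)2) → C:3 H:7 N:1
  CH(CH3) → C:2 H:4
  CH2 → C:1 H:2
  CH(OC2H5) → C:3 H:6 O:1
  CH2COCH3 → C:3 H:5 O:1
Element totals:
  C: 13
  H: 27
  N: 1
  O: 2
Molecular formula: C13H27NO2.
  M = 13(12.0) + 27(1.007825) + 14.003074 + 2(15.994915)
    = 156.000000 + 27.211275 + 14.003074 + 31.989830 = 229.204179

229.2042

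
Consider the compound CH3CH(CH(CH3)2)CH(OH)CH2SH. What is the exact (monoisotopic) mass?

148.0922

Element totals:
  C: 7
  H: 16
  O: 1
  S: 1
Molecular formula: C7H16OS.
  M = 7(12.0) + 16(1.007825) + 15.994915 + 31.972071
    = 84.000000 + 16.125200 + 15.994915 + 31.972071 = 148.092186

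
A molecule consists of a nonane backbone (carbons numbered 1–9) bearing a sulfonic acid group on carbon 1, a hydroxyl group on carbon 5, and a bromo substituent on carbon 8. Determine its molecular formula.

C9H19BrO4S

Atom tally by fragment:
  HO3SCH2 → C:1 H:3 S:1 O:3
  CH2 → C:1 H:2
  CH2 → C:1 H:2
  CH2 → C:1 H:2
  CH(OH) → C:1 H:2 O:1
  CH2 → C:1 H:2
  CH2 → C:1 H:2
  CH(Br) → C:1 H:1 Br:1
  CH3 → C:1 H:3
Element totals:
  C: 9
  H: 19
  Br: 1
  O: 4
  S: 1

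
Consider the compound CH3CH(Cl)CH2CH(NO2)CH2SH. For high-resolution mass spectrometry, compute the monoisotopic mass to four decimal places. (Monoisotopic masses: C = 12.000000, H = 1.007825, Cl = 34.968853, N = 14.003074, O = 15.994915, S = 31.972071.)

183.0121

Element totals:
  C: 5
  H: 10
  Cl: 1
  N: 1
  O: 2
  S: 1
Molecular formula: C5H10ClNO2S.
  M = 5(12.0) + 10(1.007825) + 34.968853 + 14.003074 + 2(15.994915) + 31.972071
    = 60.000000 + 10.078250 + 34.968853 + 14.003074 + 31.989830 + 31.972071 = 183.012078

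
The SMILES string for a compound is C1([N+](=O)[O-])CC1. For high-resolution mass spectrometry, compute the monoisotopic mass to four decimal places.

Atom tally by fragment:
  cyclopropane ring core → C:3 H:6
  (− 1 ring H displaced by substituents)
  + NO2 → N:1 O:2
Element totals:
  C: 3
  H: 5
  N: 1
  O: 2
Molecular formula: C3H5NO2.
  M = 3(12.0) + 5(1.007825) + 14.003074 + 2(15.994915)
    = 36.000000 + 5.039125 + 14.003074 + 31.989830 = 87.032029

87.0320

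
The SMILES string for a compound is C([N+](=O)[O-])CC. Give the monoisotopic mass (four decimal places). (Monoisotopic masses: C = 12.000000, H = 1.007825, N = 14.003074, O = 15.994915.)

89.0477

Atom tally by fragment:
  O2NCH2 → C:1 H:2 N:1 O:2
  CH2 → C:1 H:2
  CH3 → C:1 H:3
Element totals:
  C: 3
  H: 7
  N: 1
  O: 2
Molecular formula: C3H7NO2.
  M = 3(12.0) + 7(1.007825) + 14.003074 + 2(15.994915)
    = 36.000000 + 7.054775 + 14.003074 + 31.989830 = 89.047679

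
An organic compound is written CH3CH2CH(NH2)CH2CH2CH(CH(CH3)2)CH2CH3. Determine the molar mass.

Element totals:
  C: 11
  H: 25
  N: 1
Molecular formula: C11H25N.
  M = 11(12.011) + 25(1.008) + 14.007
    = 132.121 + 25.200 + 14.007 = 171.328

171.33 g/mol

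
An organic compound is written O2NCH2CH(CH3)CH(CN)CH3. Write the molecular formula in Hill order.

C6H10N2O2

Element totals:
  C: 6
  H: 10
  N: 2
  O: 2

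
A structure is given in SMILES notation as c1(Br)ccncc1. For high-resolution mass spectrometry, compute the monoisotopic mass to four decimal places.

Atom tally by fragment:
  pyridine ring core → C:5 H:5 N:1
  (− 1 ring H displaced by substituents)
  + Br → Br:1
Element totals:
  C: 5
  H: 4
  Br: 1
  N: 1
Molecular formula: C5H4BrN.
  M = 5(12.0) + 4(1.007825) + 78.918338 + 14.003074
    = 60.000000 + 4.031300 + 78.918338 + 14.003074 = 156.952712

156.9527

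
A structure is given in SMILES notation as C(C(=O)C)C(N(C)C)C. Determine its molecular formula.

C7H15NO

Atom tally by fragment:
  CH3COCH2 → C:3 H:5 O:1
  CH(N(CH3)2) → C:3 H:7 N:1
  CH3 → C:1 H:3
Element totals:
  C: 7
  H: 15
  N: 1
  O: 1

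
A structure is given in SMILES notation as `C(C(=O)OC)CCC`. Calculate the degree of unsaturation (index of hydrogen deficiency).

Atom tally by fragment:
  CH3OOCCH2 → C:3 H:5 O:2
  CH2 → C:1 H:2
  CH2 → C:1 H:2
  CH3 → C:1 H:3
Element totals:
  C: 6
  H: 12
  O: 2
Molecular formula: C6H12O2.
DoU = (2C + 2 + N − H − X) / 2 = (2·6 + 2 + 0 − 12 − 0) / 2 = 1.

1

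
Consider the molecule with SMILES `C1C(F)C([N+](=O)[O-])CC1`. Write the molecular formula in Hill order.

C5H8FNO2

Atom tally by fragment:
  cyclopentane ring core → C:5 H:10
  (− 2 ring H displaced by substituents)
  + F → F:1
  + NO2 → N:1 O:2
Element totals:
  C: 5
  H: 8
  F: 1
  N: 1
  O: 2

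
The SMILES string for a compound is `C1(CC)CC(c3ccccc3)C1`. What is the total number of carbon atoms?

Atom tally by fragment:
  cyclobutane ring core → C:4 H:8
  (− 2 ring H displaced by substituents)
  + C2H5 → C:2 H:5
  + C6H5 → C:6 H:5
Element totals:
  C: 12
  H: 16

12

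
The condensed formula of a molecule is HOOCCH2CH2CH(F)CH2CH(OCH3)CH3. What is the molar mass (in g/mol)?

178.20 g/mol

Atom tally by fragment:
  HOOCCH2 → C:2 H:3 O:2
  CH2 → C:1 H:2
  CH(F) → C:1 H:1 F:1
  CH2 → C:1 H:2
  CH(OCH3) → C:2 H:4 O:1
  CH3 → C:1 H:3
Element totals:
  C: 8
  H: 15
  F: 1
  O: 3
Molecular formula: C8H15FO3.
  M = 8(12.011) + 15(1.008) + 18.998 + 3(15.999)
    = 96.088 + 15.120 + 18.998 + 47.997 = 178.203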